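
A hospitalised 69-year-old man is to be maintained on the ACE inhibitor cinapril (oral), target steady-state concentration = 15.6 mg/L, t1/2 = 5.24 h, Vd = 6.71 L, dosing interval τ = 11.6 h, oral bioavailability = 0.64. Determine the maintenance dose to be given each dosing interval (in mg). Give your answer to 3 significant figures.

k = ln2 / t½ = 0.693147 / 5.24 = 0.1323 h⁻¹
CL = k × Vd = 0.1323 × 6.71 = 0.8877 L/h
At steady state, F × (Dose/τ) = Css × CL.
Dose = Css × CL × τ / F = 15.6 × 0.8877 × 11.6 / 0.64 = 251.0 mg

251 mg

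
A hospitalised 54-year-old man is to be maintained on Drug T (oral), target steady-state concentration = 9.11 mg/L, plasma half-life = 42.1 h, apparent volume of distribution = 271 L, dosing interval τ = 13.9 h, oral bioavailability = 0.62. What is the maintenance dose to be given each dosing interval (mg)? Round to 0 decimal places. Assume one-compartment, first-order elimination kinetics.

911 mg

k = ln2 / t½ = 0.693147 / 42.1 = 0.01646 h⁻¹
CL = k × Vd = 0.01646 × 271 = 4.461 L/h
At steady state, F × (Dose/τ) = Css × CL.
Dose = Css × CL × τ / F = 9.11 × 4.461 × 13.9 / 0.62 = 911.1 mg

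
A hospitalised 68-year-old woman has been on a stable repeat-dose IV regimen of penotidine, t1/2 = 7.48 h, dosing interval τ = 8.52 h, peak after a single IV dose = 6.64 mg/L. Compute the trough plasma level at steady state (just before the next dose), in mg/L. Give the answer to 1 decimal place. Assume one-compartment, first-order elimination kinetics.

5.5 mg/L

k = ln2 / t½ = 0.693147 / 7.48 = 0.09267 h⁻¹
e^(−kτ) = e^(−0.09267 × 8.52) = 0.4540
Accumulation ratio R = 1 / (1 − e^(−kτ)) = 1 / (1 − 0.4540) = 1.832
Steady-state trough = C₀ × R × e^(−kτ) = 6.64 × 1.832 × 0.4540 = 5.523 mg/L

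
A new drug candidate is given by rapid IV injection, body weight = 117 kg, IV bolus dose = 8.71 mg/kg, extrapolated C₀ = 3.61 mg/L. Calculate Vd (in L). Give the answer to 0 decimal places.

282 L

Dose = 8.71 × 117 = 1019 mg
Vd = Dose / C₀ = 1019 / 3.61 = 282.3 L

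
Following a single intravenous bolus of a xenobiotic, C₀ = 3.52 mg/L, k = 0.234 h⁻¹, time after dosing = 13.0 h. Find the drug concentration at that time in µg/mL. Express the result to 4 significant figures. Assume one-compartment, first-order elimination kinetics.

0.1680 µg/mL

C = C₀ · e^(−k·t) = 3.520 × e^(−0.2340 × 13.0)
  = 3.520 × 0.04774 = 0.1680 mg/L
(0.1680 mg/L = 0.1680 µg/mL)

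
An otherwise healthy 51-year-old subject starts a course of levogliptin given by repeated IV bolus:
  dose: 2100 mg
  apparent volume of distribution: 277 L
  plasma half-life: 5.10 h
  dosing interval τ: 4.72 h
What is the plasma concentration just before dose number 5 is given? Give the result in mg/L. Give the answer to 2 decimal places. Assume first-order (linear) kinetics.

7.78 mg/L

C₀ per dose = Dose / Vd = 2100 / 277 = 7.581 mg/L
k = ln2 / t½ = 0.693147 / 5.10 = 0.1359 h⁻¹
Fraction remaining after one interval: r = e^(−kτ) = e^(−0.1359 × 4.72) = 0.5265
Before dose 5, 4 doses have been given (aged 1τ, 2τ, 3τ, 4τ).
C_trough = C₀ × (r + r² + … + r^4) = C₀ × r(1−r^4)/(1−r)
        = 7.581 × 0.5265 × (1 − 0.07684) / (1 − 0.5265) = 7.782 mg/L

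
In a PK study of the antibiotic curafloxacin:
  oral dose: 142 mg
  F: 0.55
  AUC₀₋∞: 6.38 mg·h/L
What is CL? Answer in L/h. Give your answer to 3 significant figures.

CL = F·Dose / AUC = 0.55 × 142 / 6.38 = 12.24 L/h

12.2 L/h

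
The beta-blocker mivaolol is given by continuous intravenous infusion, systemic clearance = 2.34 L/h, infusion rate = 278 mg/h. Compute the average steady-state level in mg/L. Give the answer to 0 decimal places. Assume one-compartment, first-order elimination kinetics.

119 mg/L

At steady state Css = R₀ / CL = 278 / 2.340 = 118.8 mg/L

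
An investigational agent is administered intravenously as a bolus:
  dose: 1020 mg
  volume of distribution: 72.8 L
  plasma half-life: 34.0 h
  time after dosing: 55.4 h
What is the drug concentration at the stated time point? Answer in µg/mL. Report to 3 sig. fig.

C₀ = Dose / Vd = 1020 / 72.8 = 14.01 mg/L
k = ln2 / t½ = 0.693147 / 34.0 = 0.02039 h⁻¹
C = C₀ · e^(−k·t) = 14.01 × e^(−0.02039 × 55.4)
  = 14.01 × 0.3232 = 4.528 mg/L
(4.528 mg/L = 4.528 µg/mL)

4.53 µg/mL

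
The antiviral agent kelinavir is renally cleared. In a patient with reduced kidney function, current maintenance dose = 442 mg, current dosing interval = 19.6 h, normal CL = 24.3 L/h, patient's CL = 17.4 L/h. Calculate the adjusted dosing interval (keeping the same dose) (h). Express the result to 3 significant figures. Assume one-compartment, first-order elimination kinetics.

To keep the same average steady-state level, dosing rate must scale with clearance.
CL ratio = 17.4 / 24.3 = 0.7160
New interval (same dose) = 19.6 / 0.7160 = 27.37 h

27.4 h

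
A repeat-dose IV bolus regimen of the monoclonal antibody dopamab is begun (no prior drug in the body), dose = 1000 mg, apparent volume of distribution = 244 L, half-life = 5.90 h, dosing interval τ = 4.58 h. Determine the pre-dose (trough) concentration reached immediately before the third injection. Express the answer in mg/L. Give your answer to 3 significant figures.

C₀ per dose = Dose / Vd = 1000 / 244 = 4.098 mg/L
k = ln2 / t½ = 0.693147 / 5.90 = 0.1175 h⁻¹
Fraction remaining after one interval: r = e^(−kτ) = e^(−0.1175 × 4.58) = 0.5838
Before dose 3, 2 doses have been given (aged 1τ, 2τ).
C_trough = C₀ × (r + r²) = 4.098 × (0.5838 + 0.3408) = 3.789 mg/L

3.79 mg/L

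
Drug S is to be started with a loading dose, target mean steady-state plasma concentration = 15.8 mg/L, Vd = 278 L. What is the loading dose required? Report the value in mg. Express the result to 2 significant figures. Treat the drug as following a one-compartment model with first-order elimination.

LD = Css × Vd = 15.8 × 278 = 4392 mg

4400 mg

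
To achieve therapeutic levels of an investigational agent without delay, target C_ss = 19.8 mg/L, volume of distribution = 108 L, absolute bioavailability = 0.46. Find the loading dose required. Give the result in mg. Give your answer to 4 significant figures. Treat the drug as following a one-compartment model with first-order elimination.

4649 mg

LD = Css × Vd / F = 19.8 × 108 / 0.46 = 4649 mg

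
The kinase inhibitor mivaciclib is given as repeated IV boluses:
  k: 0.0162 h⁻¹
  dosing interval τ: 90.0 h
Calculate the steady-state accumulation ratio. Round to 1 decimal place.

e^(−kτ) = e^(−0.01620 × 90.0) = 0.2327
Accumulation ratio R = 1 / (1 − e^(−kτ)) = 1 / (1 − 0.2327) = 1.303

1.3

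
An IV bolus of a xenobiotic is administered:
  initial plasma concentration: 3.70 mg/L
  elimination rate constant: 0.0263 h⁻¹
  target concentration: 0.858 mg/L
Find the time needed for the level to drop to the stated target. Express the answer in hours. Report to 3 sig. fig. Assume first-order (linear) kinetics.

55.6 h

t = ln(C₀ / C) / k = ln(3.700 / 0.858) / 0.02630
  = ln(4.312) / 0.02630 = 1.461 / 0.02630 = 55.55 h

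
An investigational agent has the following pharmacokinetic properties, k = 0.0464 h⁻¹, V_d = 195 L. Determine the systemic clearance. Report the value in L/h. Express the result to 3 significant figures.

9.05 L/h

CL = k × Vd = 0.0464 × 195 = 9.048 L/h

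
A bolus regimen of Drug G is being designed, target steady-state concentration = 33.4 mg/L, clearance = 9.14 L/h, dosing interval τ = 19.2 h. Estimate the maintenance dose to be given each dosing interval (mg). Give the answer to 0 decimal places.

5861 mg

At steady state, Dose/τ = Css × CL.
Dose = Css × CL × τ = 33.4 × 9.140 × 19.2 = 5861 mg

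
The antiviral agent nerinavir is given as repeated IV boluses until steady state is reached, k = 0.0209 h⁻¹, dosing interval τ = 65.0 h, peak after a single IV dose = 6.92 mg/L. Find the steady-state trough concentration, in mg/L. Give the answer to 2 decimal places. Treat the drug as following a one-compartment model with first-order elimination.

e^(−kτ) = e^(−0.02090 × 65.0) = 0.2570
Accumulation ratio R = 1 / (1 − e^(−kτ)) = 1 / (1 − 0.2570) = 1.346
Steady-state trough = C₀ × R × e^(−kτ) = 6.92 × 1.346 × 0.2570 = 2.394 mg/L

2.39 mg/L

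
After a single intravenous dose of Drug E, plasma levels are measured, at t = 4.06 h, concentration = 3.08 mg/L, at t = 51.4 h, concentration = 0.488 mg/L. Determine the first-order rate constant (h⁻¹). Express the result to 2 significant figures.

0.039 h⁻¹

k = ln(C₁/C₂) / (t₂ − t₁) = ln(3.08/0.488) / (51.4 − 4.06)
  = 1.842 / 47.34 = 0.03891 h⁻¹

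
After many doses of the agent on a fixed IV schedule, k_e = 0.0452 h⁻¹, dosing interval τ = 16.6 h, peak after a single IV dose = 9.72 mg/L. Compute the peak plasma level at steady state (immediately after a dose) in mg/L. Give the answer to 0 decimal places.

18 mg/L

e^(−kτ) = e^(−0.04520 × 16.6) = 0.4722
Accumulation ratio R = 1 / (1 − e^(−kτ)) = 1 / (1 − 0.4722) = 1.895
Steady-state peak = C₀ × R = 9.72 × 1.895 = 18.42 mg/L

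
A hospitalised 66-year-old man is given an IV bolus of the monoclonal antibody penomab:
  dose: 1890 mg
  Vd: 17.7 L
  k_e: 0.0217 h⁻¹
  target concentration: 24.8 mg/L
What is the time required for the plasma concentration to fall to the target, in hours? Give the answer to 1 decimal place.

C₀ = Dose / Vd = 1890 / 17.7 = 106.8 mg/L
t = ln(C₀ / C) / k = ln(106.8 / 24.8) / 0.02170
  = ln(4.306) / 0.02170 = 1.460 / 0.02170 = 67.28 h

67.3 h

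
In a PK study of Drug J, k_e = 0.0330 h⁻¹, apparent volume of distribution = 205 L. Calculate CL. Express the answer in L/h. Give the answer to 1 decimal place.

CL = k × Vd = 0.0330 × 205 = 6.765 L/h

6.8 L/h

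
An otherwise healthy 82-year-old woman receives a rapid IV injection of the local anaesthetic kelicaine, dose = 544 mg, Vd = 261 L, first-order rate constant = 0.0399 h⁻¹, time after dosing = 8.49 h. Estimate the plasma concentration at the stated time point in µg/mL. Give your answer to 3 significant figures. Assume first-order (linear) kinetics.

C₀ = Dose / Vd = 544.0 / 261 = 2.084 mg/L
C = C₀ · e^(−k·t) = 2.084 × e^(−0.03990 × 8.49)
  = 2.084 × 0.7127 = 1.485 mg/L
(1.485 mg/L = 1.485 µg/mL)

1.49 µg/mL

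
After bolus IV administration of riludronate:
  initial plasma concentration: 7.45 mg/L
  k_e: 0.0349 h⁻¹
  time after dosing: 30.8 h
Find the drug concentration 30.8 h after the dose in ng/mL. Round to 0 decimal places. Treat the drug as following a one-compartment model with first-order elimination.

C = C₀ · e^(−k·t) = 7.450 × e^(−0.03490 × 30.8)
  = 7.450 × 0.3413 = 2.543 mg/L
Convert: 2.543 mg/L × 1000 = 2543 ng/mL

2543 ng/mL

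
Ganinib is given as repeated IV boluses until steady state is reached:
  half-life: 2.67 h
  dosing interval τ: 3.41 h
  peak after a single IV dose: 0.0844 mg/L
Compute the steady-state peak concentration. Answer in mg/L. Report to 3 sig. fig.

0.144 mg/L

k = ln2 / t½ = 0.693147 / 2.67 = 0.2596 h⁻¹
e^(−kτ) = e^(−0.2596 × 3.41) = 0.4126
Accumulation ratio R = 1 / (1 − e^(−kτ)) = 1 / (1 − 0.4126) = 1.702
Steady-state peak = C₀ × R = 0.0844 × 1.702 = 0.1436 mg/L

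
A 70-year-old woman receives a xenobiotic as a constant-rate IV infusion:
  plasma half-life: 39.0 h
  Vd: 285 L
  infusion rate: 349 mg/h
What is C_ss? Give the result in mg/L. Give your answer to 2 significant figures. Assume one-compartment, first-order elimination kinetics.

k = ln2 / t½ = 0.693147 / 39.0 = 0.01777 h⁻¹
CL = k × Vd = 0.01777 × 285 = 5.064 L/h
At steady state Css = R₀ / CL = 349 / 5.064 = 68.92 mg/L

69 mg/L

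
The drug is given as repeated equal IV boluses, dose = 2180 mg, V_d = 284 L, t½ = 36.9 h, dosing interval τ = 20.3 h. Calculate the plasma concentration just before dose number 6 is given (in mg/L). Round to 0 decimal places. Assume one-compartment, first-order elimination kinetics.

14 mg/L

C₀ per dose = Dose / Vd = 2180 / 284 = 7.676 mg/L
k = ln2 / t½ = 0.693147 / 36.9 = 0.01878 h⁻¹
Fraction remaining after one interval: r = e^(−kτ) = e^(−0.01878 × 20.3) = 0.6830
Before dose 6, 5 doses have been given (aged 1τ, 2τ, 3τ, 4τ, 5τ).
C_trough = C₀ × (r + r² + … + r^5) = C₀ × r(1−r^5)/(1−r)
        = 7.676 × 0.6830 × (1 − 0.1486) / (1 − 0.6830) = 14.08 mg/L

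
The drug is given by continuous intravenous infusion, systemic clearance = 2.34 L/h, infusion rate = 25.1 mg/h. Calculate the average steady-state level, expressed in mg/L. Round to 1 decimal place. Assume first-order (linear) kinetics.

At steady state Css = R₀ / CL = 25.1 / 2.340 = 10.73 mg/L

10.7 mg/L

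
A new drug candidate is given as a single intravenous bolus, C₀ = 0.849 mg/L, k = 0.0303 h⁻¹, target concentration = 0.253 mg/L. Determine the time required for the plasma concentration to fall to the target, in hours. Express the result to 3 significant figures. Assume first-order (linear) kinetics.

t = ln(C₀ / C) / k = ln(0.8490 / 0.253) / 0.03030
  = ln(3.356) / 0.03030 = 1.211 / 0.03030 = 39.97 h

40.0 h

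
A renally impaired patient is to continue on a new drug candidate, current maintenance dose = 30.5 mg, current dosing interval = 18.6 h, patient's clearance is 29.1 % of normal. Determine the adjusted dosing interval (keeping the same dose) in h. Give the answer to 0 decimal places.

64 h

To keep the same average steady-state level, dosing rate must scale with clearance.
CL ratio = 29.1 / 100 = 0.2910
New interval (same dose) = 18.6 / 0.2910 = 63.92 h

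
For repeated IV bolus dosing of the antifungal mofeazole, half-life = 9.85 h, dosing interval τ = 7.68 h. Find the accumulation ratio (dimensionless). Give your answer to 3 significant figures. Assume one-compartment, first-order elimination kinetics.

2.40

k = ln2 / t½ = 0.693147 / 9.85 = 0.07037 h⁻¹
e^(−kτ) = e^(−0.07037 × 7.68) = 0.5825
Accumulation ratio R = 1 / (1 − e^(−kτ)) = 1 / (1 − 0.5825) = 2.395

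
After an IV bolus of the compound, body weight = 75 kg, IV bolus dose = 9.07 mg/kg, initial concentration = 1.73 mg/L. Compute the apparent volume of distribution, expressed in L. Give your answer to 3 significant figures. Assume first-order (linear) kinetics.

Dose = 9.07 × 75 = 680.3 mg
Vd = Dose / C₀ = 680.3 / 1.73 = 393.2 L

393 L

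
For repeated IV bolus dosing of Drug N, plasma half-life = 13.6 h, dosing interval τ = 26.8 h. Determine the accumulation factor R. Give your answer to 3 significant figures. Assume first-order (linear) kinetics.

1.34

k = ln2 / t½ = 0.693147 / 13.6 = 0.05097 h⁻¹
e^(−kτ) = e^(−0.05097 × 26.8) = 0.2551
Accumulation ratio R = 1 / (1 − e^(−kτ)) = 1 / (1 − 0.2551) = 1.342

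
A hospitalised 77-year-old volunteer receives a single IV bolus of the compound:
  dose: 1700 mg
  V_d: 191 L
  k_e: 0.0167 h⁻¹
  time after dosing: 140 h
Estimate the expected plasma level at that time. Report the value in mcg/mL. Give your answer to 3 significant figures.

C₀ = Dose / Vd = 1700 / 191 = 8.901 mg/L
C = C₀ · e^(−k·t) = 8.901 × e^(−0.01670 × 140)
  = 8.901 × 0.09652 = 0.8591 mg/L
(0.8591 mg/L = 0.8591 mcg/mL)

0.859 mcg/mL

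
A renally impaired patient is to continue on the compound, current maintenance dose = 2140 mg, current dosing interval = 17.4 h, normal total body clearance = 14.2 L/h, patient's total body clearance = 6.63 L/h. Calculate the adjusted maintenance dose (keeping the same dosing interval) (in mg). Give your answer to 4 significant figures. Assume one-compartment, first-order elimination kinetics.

999.2 mg

To keep the same average steady-state level, dosing rate must scale with clearance.
CL ratio = 6.63 / 14.2 = 0.4669
New dose (same interval) = 2140 × 0.4669 = 999.2 mg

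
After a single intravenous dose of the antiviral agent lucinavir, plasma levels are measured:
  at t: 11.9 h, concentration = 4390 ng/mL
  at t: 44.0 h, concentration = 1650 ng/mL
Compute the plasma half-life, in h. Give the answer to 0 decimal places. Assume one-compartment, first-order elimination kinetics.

k = ln(C₁/C₂) / (t₂ − t₁) = ln(4390/1650) / (44.0 − 11.9)
  = 0.9786 / 32.10 = 0.03049 h⁻¹
t½ = ln2 / k = 0.693147 / 0.03049 = 22.73 h

23 h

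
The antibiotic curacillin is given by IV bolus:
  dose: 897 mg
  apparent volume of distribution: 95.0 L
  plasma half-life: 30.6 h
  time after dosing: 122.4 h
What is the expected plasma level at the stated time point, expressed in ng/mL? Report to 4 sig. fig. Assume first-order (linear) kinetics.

590.1 ng/mL

C₀ = Dose / Vd = 897.0 / 95.0 = 9.442 mg/L
k = ln2 / t½ = 0.693147 / 30.6 = 0.02265 h⁻¹
t / t½ = 122.4 / 30.6 = 4 half-lives
C = C₀ × (1/2)^4 = 9.442 × 0.06250 = 0.5901 mg/L
Convert: 0.5901 mg/L × 1000 = 590.1 ng/mL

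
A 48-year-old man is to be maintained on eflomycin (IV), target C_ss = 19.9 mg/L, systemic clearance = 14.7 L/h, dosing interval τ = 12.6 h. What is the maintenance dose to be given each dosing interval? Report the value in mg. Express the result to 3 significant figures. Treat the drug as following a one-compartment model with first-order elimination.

At steady state, Dose/τ = Css × CL.
Dose = Css × CL × τ = 19.9 × 14.70 × 12.6 = 3686 mg

3690 mg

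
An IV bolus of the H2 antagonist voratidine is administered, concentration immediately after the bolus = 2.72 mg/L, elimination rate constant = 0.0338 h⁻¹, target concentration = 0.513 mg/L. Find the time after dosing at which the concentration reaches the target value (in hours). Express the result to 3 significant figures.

49.4 h

t = ln(C₀ / C) / k = ln(2.720 / 0.513) / 0.03380
  = ln(5.302) / 0.03380 = 1.668 / 0.03380 = 49.35 h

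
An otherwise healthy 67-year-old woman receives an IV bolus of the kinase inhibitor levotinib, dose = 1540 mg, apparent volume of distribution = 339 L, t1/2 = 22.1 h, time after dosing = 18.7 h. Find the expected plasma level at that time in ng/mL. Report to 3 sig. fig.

2530 ng/mL

C₀ = Dose / Vd = 1540 / 339 = 4.543 mg/L
k = ln2 / t½ = 0.693147 / 22.1 = 0.03136 h⁻¹
C = C₀ · e^(−k·t) = 4.543 × e^(−0.03136 × 18.7)
  = 4.543 × 0.5563 = 2.527 mg/L
Convert: 2.527 mg/L × 1000 = 2527 ng/mL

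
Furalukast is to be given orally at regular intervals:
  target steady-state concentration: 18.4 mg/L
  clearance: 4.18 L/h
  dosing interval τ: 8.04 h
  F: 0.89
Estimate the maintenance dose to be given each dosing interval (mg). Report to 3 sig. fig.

At steady state, F × (Dose/τ) = Css × CL.
Dose = Css × CL × τ / F = 18.4 × 4.180 × 8.04 / 0.89 = 694.8 mg

695 mg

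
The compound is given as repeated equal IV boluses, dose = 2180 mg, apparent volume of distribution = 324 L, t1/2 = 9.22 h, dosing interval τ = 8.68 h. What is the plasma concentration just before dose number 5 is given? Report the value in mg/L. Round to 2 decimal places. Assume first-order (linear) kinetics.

C₀ per dose = Dose / Vd = 2180 / 324 = 6.728 mg/L
k = ln2 / t½ = 0.693147 / 9.22 = 0.07518 h⁻¹
Fraction remaining after one interval: r = e^(−kτ) = e^(−0.07518 × 8.68) = 0.5207
Before dose 5, 4 doses have been given (aged 1τ, 2τ, 3τ, 4τ).
C_trough = C₀ × (r + r² + … + r^4) = C₀ × r(1−r^4)/(1−r)
        = 6.728 × 0.5207 × (1 − 0.07351) / (1 − 0.5207) = 6.772 mg/L

6.77 mg/L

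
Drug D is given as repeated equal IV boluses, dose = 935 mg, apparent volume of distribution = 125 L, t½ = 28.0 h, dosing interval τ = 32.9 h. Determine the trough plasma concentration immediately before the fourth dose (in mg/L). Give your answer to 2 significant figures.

5.4 mg/L

C₀ per dose = Dose / Vd = 935 / 125 = 7.480 mg/L
k = ln2 / t½ = 0.693147 / 28.0 = 0.02476 h⁻¹
Fraction remaining after one interval: r = e^(−kτ) = e^(−0.02476 × 32.9) = 0.4428
Before dose 4, 3 doses have been given (aged 1τ, 2τ, 3τ).
C_trough = C₀ × (r + r² + … + r^3) = C₀ × r(1−r^3)/(1−r)
        = 7.480 × 0.4428 × (1 − 0.08682) / (1 − 0.4428) = 5.428 mg/L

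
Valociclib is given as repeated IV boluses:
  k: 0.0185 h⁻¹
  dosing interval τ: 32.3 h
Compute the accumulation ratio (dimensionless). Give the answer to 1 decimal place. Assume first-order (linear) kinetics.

2.2

e^(−kτ) = e^(−0.01850 × 32.3) = 0.5502
Accumulation ratio R = 1 / (1 − e^(−kτ)) = 1 / (1 − 0.5502) = 2.223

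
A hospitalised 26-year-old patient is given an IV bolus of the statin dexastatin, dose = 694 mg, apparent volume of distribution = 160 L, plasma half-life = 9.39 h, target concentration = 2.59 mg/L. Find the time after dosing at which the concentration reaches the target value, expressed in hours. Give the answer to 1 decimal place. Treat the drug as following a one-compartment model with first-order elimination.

C₀ = Dose / Vd = 694.0 / 160 = 4.338 mg/L
k = ln2 / t½ = 0.693147 / 9.39 = 0.07382 h⁻¹
t = ln(C₀ / C) / k = ln(4.338 / 2.59) / 0.07382
  = ln(1.675) / 0.07382 = 0.5158 / 0.07382 = 6.987 h

7.0 h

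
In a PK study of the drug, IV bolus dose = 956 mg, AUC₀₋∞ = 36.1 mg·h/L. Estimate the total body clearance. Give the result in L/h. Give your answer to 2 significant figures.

CL = Dose / AUC = 956 / 36.1 = 26.48 L/h

26 L/h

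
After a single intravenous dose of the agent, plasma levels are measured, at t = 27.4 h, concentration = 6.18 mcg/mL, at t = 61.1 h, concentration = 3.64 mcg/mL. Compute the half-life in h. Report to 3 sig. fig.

k = ln(C₁/C₂) / (t₂ − t₁) = ln(6.18/3.64) / (61.1 − 27.4)
  = 0.5293 / 33.70 = 0.01571 h⁻¹
t½ = ln2 / k = 0.693147 / 0.01571 = 44.12 h

44.1 h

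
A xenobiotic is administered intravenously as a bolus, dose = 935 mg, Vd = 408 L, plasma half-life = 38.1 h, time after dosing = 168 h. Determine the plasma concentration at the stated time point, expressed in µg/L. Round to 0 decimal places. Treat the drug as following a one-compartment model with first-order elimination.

108 µg/L

C₀ = Dose / Vd = 935.0 / 408 = 2.292 mg/L
k = ln2 / t½ = 0.693147 / 38.1 = 0.01819 h⁻¹
C = C₀ · e^(−k·t) = 2.292 × e^(−0.01819 × 168)
  = 2.292 × 0.04708 = 0.1079 mg/L
Convert: 0.1079 mg/L × 1000 = 107.9 µg/L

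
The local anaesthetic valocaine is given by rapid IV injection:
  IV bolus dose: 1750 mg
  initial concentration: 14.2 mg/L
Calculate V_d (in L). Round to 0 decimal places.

123 L

Vd = Dose / C₀ = 1750 / 14.2 = 123.2 L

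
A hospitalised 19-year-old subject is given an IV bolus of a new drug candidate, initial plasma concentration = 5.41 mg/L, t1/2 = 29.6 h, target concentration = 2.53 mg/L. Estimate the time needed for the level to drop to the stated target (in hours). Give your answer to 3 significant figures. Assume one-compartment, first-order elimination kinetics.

32.5 h

k = ln2 / t½ = 0.693147 / 29.6 = 0.02342 h⁻¹
t = ln(C₀ / C) / k = ln(5.410 / 2.53) / 0.02342
  = ln(2.138) / 0.02342 = 0.7599 / 0.02342 = 32.45 h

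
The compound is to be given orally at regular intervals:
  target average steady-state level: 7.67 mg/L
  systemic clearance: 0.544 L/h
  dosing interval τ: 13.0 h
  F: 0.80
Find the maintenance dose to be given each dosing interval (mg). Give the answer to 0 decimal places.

At steady state, F × (Dose/τ) = Css × CL.
Dose = Css × CL × τ / F = 7.67 × 0.5440 × 13.0 / 0.80 = 67.80 mg

68 mg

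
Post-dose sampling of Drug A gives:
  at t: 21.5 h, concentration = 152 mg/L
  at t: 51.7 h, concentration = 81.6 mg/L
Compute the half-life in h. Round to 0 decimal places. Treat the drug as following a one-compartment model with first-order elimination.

34 h

k = ln(C₁/C₂) / (t₂ − t₁) = ln(152/81.6) / (51.7 − 21.5)
  = 0.6221 / 30.20 = 0.02060 h⁻¹
t½ = ln2 / k = 0.693147 / 0.02060 = 33.65 h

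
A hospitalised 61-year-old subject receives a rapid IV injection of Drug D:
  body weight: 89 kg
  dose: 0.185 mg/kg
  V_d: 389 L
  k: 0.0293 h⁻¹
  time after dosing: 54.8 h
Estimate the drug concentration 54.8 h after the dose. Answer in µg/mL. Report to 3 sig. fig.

Total dose = 0.185 × 89 = 16.47 mg
C₀ = Dose / Vd = 16.47 / 389 = 0.04234 mg/L
C = C₀ · e^(−k·t) = 0.04234 × e^(−0.02930 × 54.8)
  = 0.04234 × 0.2008 = 0.008502 mg/L
(0.008502 mg/L = 0.008502 µg/mL)

0.00850 µg/mL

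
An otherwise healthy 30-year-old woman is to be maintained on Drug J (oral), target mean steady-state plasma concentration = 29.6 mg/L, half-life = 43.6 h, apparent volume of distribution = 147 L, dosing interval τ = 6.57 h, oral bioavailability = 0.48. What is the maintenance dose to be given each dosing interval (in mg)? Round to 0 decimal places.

947 mg

k = ln2 / t½ = 0.693147 / 43.6 = 0.01590 h⁻¹
CL = k × Vd = 0.01590 × 147 = 2.337 L/h
At steady state, F × (Dose/τ) = Css × CL.
Dose = Css × CL × τ / F = 29.6 × 2.337 × 6.57 / 0.48 = 946.8 mg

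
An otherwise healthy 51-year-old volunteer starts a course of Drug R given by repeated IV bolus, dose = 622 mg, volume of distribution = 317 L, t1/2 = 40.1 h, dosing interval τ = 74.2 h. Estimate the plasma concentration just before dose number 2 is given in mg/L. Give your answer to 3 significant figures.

0.544 mg/L

C₀ per dose = Dose / Vd = 622 / 317 = 1.962 mg/L
k = ln2 / t½ = 0.693147 / 40.1 = 0.01729 h⁻¹
Fraction remaining after one interval: r = e^(−kτ) = e^(−0.01729 × 74.2) = 0.2772
Before dose 2, 1 dose has been given (aged 1τ).
C_trough = C₀ × r = 1.962 × 0.2772 = 0.5439 mg/L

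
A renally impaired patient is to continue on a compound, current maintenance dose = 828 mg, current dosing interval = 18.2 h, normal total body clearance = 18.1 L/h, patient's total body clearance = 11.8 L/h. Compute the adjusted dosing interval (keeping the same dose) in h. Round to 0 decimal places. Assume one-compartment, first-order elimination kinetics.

To keep the same average steady-state level, dosing rate must scale with clearance.
CL ratio = 11.8 / 18.1 = 0.6519
New interval (same dose) = 18.2 / 0.6519 = 27.92 h

28 h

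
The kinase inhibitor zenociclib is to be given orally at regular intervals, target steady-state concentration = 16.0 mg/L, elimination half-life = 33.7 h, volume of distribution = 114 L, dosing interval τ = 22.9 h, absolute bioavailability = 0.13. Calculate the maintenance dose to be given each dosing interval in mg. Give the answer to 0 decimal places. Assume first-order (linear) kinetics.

6609 mg

k = ln2 / t½ = 0.693147 / 33.7 = 0.02057 h⁻¹
CL = k × Vd = 0.02057 × 114 = 2.345 L/h
At steady state, F × (Dose/τ) = Css × CL.
Dose = Css × CL × τ / F = 16.0 × 2.345 × 22.9 / 0.13 = 6609 mg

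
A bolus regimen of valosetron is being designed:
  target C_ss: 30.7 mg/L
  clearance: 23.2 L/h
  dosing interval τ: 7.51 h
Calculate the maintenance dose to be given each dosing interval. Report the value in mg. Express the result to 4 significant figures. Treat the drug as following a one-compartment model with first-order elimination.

At steady state, Dose/τ = Css × CL.
Dose = Css × CL × τ = 30.7 × 23.20 × 7.51 = 5349 mg

5349 mg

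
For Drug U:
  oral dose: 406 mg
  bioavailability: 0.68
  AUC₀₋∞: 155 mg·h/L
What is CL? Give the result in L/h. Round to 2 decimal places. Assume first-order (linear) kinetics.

1.78 L/h

CL = F·Dose / AUC = 0.68 × 406 / 155 = 1.781 L/h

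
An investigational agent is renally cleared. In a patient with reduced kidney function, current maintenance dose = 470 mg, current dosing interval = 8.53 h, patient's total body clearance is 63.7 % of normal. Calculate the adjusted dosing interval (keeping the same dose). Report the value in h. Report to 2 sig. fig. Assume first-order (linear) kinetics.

13 h

To keep the same average steady-state level, dosing rate must scale with clearance.
CL ratio = 63.7 / 100 = 0.6370
New interval (same dose) = 8.53 / 0.6370 = 13.39 h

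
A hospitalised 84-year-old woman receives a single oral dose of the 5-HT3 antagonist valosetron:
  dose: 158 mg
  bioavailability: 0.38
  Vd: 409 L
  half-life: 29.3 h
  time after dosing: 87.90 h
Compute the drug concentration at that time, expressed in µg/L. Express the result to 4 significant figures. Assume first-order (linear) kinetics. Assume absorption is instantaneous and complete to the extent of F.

Amount reaching circulation = F × Dose = 0.38 × 158.0 = 60.04 mg
C₀ = F·Dose / Vd = 60.04 / 409 = 0.1468 mg/L
k = ln2 / t½ = 0.693147 / 29.3 = 0.02366 h⁻¹
t / t½ = 87.90 / 29.3 = 3 half-lives
C = C₀ × (1/2)^3 = 0.1468 × 0.1250 = 0.01835 mg/L
Convert: 0.01835 mg/L × 1000 = 18.35 µg/L

18.35 µg/L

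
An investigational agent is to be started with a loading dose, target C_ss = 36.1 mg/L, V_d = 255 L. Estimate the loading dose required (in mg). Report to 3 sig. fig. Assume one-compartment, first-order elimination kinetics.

LD = Css × Vd = 36.1 × 255 = 9206 mg

9210 mg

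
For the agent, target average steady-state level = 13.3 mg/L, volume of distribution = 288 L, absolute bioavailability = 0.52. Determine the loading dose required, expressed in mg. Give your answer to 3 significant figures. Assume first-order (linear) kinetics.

7370 mg

LD = Css × Vd / F = 13.3 × 288 / 0.52 = 7366 mg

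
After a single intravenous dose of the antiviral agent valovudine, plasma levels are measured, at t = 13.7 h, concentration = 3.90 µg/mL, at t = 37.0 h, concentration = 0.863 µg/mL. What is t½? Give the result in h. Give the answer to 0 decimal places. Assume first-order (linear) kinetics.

k = ln(C₁/C₂) / (t₂ − t₁) = ln(3.90/0.863) / (37.0 − 13.7)
  = 1.508 / 23.30 = 0.06472 h⁻¹
t½ = ln2 / k = 0.693147 / 0.06472 = 10.71 h

11 h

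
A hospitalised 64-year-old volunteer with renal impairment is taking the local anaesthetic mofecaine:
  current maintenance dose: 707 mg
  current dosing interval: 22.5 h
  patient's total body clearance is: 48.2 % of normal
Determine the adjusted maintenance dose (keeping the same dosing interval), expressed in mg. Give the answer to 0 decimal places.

To keep the same average steady-state level, dosing rate must scale with clearance.
CL ratio = 48.2 / 100 = 0.4820
New dose (same interval) = 707 × 0.4820 = 340.8 mg

341 mg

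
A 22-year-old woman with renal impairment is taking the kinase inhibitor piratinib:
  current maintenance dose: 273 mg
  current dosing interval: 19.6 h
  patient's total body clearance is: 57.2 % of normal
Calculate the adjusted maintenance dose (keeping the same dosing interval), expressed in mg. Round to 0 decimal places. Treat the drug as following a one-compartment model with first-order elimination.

156 mg

To keep the same average steady-state level, dosing rate must scale with clearance.
CL ratio = 57.2 / 100 = 0.5720
New dose (same interval) = 273 × 0.5720 = 156.2 mg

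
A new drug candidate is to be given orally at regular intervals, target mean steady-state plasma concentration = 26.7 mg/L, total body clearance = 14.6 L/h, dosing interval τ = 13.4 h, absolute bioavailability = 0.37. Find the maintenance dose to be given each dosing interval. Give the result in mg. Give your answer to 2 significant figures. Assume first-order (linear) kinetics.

At steady state, F × (Dose/τ) = Css × CL.
Dose = Css × CL × τ / F = 26.7 × 14.60 × 13.4 / 0.37 = 14120 mg

14000 mg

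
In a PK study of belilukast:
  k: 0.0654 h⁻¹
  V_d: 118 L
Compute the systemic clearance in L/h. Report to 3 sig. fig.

7.72 L/h

CL = k × Vd = 0.0654 × 118 = 7.717 L/h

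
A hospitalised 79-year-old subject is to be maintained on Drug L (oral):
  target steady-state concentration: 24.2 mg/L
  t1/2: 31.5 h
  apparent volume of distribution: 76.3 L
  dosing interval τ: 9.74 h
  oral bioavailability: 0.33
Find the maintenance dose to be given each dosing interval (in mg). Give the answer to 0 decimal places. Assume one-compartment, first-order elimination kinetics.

1199 mg

k = ln2 / t½ = 0.693147 / 31.5 = 0.02200 h⁻¹
CL = k × Vd = 0.02200 × 76.3 = 1.679 L/h
At steady state, F × (Dose/τ) = Css × CL.
Dose = Css × CL × τ / F = 24.2 × 1.679 × 9.74 / 0.33 = 1199 mg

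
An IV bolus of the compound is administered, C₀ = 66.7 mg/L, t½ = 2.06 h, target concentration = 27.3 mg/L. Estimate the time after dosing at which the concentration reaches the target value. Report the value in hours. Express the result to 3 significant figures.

k = ln2 / t½ = 0.693147 / 2.06 = 0.3365 h⁻¹
t = ln(C₀ / C) / k = ln(66.70 / 27.3) / 0.3365
  = ln(2.443) / 0.3365 = 0.8932 / 0.3365 = 2.654 h

2.65 h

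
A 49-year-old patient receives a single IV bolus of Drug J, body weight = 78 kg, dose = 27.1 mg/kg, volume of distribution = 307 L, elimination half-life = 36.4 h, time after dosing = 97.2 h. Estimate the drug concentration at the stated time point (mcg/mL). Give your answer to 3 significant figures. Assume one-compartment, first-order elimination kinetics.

1.08 mcg/mL

Total dose = 27.1 × 78 = 2114 mg
C₀ = Dose / Vd = 2114 / 307 = 6.886 mg/L
k = ln2 / t½ = 0.693147 / 36.4 = 0.01904 h⁻¹
C = C₀ · e^(−k·t) = 6.886 × e^(−0.01904 × 97.2)
  = 6.886 × 0.1571 = 1.082 mg/L
(1.082 mg/L = 1.082 mcg/mL)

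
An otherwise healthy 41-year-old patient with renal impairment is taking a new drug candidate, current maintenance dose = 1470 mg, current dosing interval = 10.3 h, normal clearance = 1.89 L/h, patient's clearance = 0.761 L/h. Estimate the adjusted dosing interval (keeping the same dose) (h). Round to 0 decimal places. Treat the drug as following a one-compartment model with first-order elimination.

To keep the same average steady-state level, dosing rate must scale with clearance.
CL ratio = 0.761 / 1.89 = 0.4026
New interval (same dose) = 10.3 / 0.4026 = 25.58 h

26 h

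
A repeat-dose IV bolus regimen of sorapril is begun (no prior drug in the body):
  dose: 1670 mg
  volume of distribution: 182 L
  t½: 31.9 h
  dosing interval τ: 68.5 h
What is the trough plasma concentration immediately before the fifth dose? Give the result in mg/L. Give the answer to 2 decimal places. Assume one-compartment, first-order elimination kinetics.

2.67 mg/L

C₀ per dose = Dose / Vd = 1670 / 182 = 9.176 mg/L
k = ln2 / t½ = 0.693147 / 31.9 = 0.02173 h⁻¹
Fraction remaining after one interval: r = e^(−kτ) = e^(−0.02173 × 68.5) = 0.2257
Before dose 5, 4 doses have been given (aged 1τ, 2τ, 3τ, 4τ).
C_trough = C₀ × (r + r² + … + r^4) = C₀ × r(1−r^4)/(1−r)
        = 9.176 × 0.2257 × (1 − 0.002595) / (1 − 0.2257) = 2.668 mg/L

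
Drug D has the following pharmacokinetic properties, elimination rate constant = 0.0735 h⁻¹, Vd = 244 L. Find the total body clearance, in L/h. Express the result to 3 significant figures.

17.9 L/h

CL = k × Vd = 0.0735 × 244 = 17.93 L/h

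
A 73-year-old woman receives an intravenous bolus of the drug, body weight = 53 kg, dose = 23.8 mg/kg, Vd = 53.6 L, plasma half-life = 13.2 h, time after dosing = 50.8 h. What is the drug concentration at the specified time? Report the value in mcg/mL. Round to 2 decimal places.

Total dose = 23.8 × 53 = 1261 mg
C₀ = Dose / Vd = 1261 / 53.6 = 23.53 mg/L
k = ln2 / t½ = 0.693147 / 13.2 = 0.05251 h⁻¹
C = C₀ · e^(−k·t) = 23.53 × e^(−0.05251 × 50.8)
  = 23.53 × 0.06943 = 1.634 mg/L
(1.634 mg/L = 1.634 mcg/mL)

1.63 mcg/mL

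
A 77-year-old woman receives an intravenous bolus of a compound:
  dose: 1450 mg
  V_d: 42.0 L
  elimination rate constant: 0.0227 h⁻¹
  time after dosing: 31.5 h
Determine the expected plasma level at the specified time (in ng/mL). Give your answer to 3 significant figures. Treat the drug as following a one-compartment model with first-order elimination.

16900 ng/mL

C₀ = Dose / Vd = 1450 / 42.0 = 34.52 mg/L
C = C₀ · e^(−k·t) = 34.52 × e^(−0.02270 × 31.5)
  = 34.52 × 0.4892 = 16.89 mg/L
Convert: 16.89 mg/L × 1000 = 16890 ng/mL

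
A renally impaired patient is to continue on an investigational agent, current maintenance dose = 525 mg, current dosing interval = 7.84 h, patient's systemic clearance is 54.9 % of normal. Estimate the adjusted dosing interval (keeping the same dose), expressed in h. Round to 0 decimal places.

To keep the same average steady-state level, dosing rate must scale with clearance.
CL ratio = 54.9 / 100 = 0.5490
New interval (same dose) = 7.84 / 0.5490 = 14.28 h

14 h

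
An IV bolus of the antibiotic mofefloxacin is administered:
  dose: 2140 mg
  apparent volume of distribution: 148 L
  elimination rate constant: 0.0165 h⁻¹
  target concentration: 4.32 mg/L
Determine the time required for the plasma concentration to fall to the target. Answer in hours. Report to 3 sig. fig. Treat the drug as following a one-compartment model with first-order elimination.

C₀ = Dose / Vd = 2140 / 148 = 14.46 mg/L
t = ln(C₀ / C) / k = ln(14.46 / 4.32) / 0.01650
  = ln(3.347) / 0.01650 = 1.208 / 0.01650 = 73.21 h

73.2 h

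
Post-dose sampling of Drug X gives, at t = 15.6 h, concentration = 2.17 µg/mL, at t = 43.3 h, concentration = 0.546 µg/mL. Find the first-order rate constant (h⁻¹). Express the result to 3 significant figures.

k = ln(C₁/C₂) / (t₂ − t₁) = ln(2.17/0.546) / (43.3 − 15.6)
  = 1.380 / 27.70 = 0.04982 h⁻¹

0.0498 h⁻¹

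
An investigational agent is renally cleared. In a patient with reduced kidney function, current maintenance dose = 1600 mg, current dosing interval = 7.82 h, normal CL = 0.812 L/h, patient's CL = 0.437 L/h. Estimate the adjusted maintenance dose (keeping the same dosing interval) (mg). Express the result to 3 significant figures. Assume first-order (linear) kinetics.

To keep the same average steady-state level, dosing rate must scale with clearance.
CL ratio = 0.437 / 0.812 = 0.5382
New dose (same interval) = 1600 × 0.5382 = 861.1 mg

861 mg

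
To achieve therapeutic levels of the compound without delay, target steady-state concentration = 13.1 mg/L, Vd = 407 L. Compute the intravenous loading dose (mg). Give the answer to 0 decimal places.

5332 mg

LD = Css × Vd = 13.1 × 407 = 5332 mg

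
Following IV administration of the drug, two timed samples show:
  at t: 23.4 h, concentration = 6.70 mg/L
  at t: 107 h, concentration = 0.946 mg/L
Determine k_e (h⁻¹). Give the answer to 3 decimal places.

0.023 h⁻¹

k = ln(C₁/C₂) / (t₂ − t₁) = ln(6.70/0.946) / (107 − 23.4)
  = 1.958 / 83.60 = 0.02342 h⁻¹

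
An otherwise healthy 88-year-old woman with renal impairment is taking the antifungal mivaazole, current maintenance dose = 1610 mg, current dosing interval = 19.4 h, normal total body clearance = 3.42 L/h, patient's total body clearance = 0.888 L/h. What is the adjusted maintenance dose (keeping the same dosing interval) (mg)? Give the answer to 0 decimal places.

To keep the same average steady-state level, dosing rate must scale with clearance.
CL ratio = 0.888 / 3.42 = 0.2596
New dose (same interval) = 1610 × 0.2596 = 418.0 mg

418 mg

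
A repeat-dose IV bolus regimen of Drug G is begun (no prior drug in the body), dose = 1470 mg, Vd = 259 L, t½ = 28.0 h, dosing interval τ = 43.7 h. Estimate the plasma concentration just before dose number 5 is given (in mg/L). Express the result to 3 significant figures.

C₀ per dose = Dose / Vd = 1470 / 259 = 5.676 mg/L
k = ln2 / t½ = 0.693147 / 28.0 = 0.02476 h⁻¹
Fraction remaining after one interval: r = e^(−kτ) = e^(−0.02476 × 43.7) = 0.3389
Before dose 5, 4 doses have been given (aged 1τ, 2τ, 3τ, 4τ).
C_trough = C₀ × (r + r² + … + r^4) = C₀ × r(1−r^4)/(1−r)
        = 5.676 × 0.3389 × (1 − 0.01319) / (1 − 0.3389) = 2.871 mg/L

2.87 mg/L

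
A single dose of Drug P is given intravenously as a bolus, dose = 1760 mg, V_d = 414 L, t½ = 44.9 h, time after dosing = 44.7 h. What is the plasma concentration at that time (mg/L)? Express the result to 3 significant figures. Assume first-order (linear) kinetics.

C₀ = Dose / Vd = 1760 / 414 = 4.251 mg/L
k = ln2 / t½ = 0.693147 / 44.9 = 0.01544 h⁻¹
C = C₀ · e^(−k·t) = 4.251 × e^(−0.01544 × 44.7)
  = 4.251 × 0.5015 = 2.132 mg/L

2.13 mg/L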